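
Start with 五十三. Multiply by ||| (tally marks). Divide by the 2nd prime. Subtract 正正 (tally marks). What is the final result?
Convert 五十三 (Chinese numeral) → 5×10 + 3 = 53 (decimal)
Start: 53
Convert ||| (tally marks) → 3 (decimal)
53 × 3 = 159
Convert the 2nd prime (prime index) → 3 (decimal)
159 ÷ 3 = 53
Convert 正正 (tally marks) → 5 + 5 = 10 (decimal)
53 - 10 = 43
43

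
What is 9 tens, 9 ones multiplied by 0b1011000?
Convert 9 tens, 9 ones (place-value notation) → 9×10 + 9 = 99 (decimal)
Convert 0b1011000 (binary) → 64 + 16 + 8 = 88 (decimal)
Compute 99 × 88 = 8712
8712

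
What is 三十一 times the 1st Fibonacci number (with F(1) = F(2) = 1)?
Convert 三十一 (Chinese numeral) → 3×10 + 1 = 31 (decimal)
Convert the 1st Fibonacci number (with F(1) = F(2) = 1) (Fibonacci index) → 1 (decimal)
Compute 31 × 1 = 31
31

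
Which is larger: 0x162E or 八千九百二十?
Convert 0x162E (hexadecimal) → 1×4096 + 6×256 + 2×16 + 14 = 5678 (decimal)
Convert 八千九百二十 (Chinese numeral) → 8×1000 + 9×100 + 2×10 = 8920 (decimal)
Compare 5678 vs 8920: larger = 8920
8920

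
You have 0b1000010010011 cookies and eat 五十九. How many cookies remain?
Convert 0b1000010010011 (binary) → 4096 + 128 + 16 + 2 + 1 = 4243 (decimal)
Convert 五十九 (Chinese numeral) → 5×10 + 9 = 59 (decimal)
Compute 4243 - 59 = 4184
4184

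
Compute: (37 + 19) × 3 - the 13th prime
Convert the 13th prime (prime index) → 41 (decimal)
Expression in decimal: (37 + 19) × 3 - 41
Parentheses first: 37 + 19 = 56
Multiply: 56 × 3 = 168
Subtract: 168 - 41 = 127
127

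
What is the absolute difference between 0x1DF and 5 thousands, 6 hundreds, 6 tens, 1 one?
Convert 0x1DF (hexadecimal) → 1×256 + 13×16 + 15 = 479 (decimal)
Convert 5 thousands, 6 hundreds, 6 tens, 1 one (place-value notation) → 5×1000 + 6×100 + 6×10 + 1 = 5661 (decimal)
Compute |479 - 5661| = 5182
5182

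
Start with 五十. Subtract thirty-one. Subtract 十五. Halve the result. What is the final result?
Convert 五十 (Chinese numeral) → 5×10 = 50 (decimal)
Start: 50
Convert thirty-one (English words) → 31 (decimal)
50 - 31 = 19
Convert 十五 (Chinese numeral) → 1×10 + 5 = 15 (decimal)
19 - 15 = 4
4 ÷ 2 = 2
2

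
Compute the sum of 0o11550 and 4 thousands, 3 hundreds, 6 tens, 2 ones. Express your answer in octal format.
Convert 0o11550 (octal) → 1×4096 + 1×512 + 5×64 + 5×8 = 4968 (decimal)
Convert 4 thousands, 3 hundreds, 6 tens, 2 ones (place-value notation) → 4×1000 + 3×100 + 6×10 + 2 = 4362 (decimal)
Compute 4968 + 4362 = 9330
Convert 9330 (decimal) → 9330 = 2×4096 + 2×512 + 1×64 + 6×8 + 2 → 0o22162 (octal)
0o22162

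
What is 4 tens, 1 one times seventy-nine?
Convert 4 tens, 1 one (place-value notation) → 4×10 + 1 = 41 (decimal)
Convert seventy-nine (English words) → 79 (decimal)
Compute 41 × 79 = 3239
3239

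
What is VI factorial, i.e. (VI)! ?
Convert VI (Roman numeral) → 5 + 1 = 6 (decimal)
Compute 6! = 720
720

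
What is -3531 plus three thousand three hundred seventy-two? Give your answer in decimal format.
Convert three thousand three hundred seventy-two (English words) → 3×1000 + 3×100 + 72 = 3372 (decimal)
Compute -3531 + 3372 = -159
-159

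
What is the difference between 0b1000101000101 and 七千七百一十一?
Convert 0b1000101000101 (binary) → 4096 + 256 + 64 + 4 + 1 = 4421 (decimal)
Convert 七千七百一十一 (Chinese numeral) → 7×1000 + 7×100 + 1×10 + 1 = 7711 (decimal)
Difference: |4421 - 7711| = 3290
3290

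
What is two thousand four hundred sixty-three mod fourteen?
Convert two thousand four hundred sixty-three (English words) → 2×1000 + 4×100 + 63 = 2463 (decimal)
Convert fourteen (English words) → 14 (decimal)
Compute 2463 mod 14 = 13
13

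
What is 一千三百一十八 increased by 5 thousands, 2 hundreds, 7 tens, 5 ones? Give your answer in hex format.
Convert 一千三百一十八 (Chinese numeral) → 1×1000 + 3×100 + 1×10 + 8 = 1318 (decimal)
Convert 5 thousands, 2 hundreds, 7 tens, 5 ones (place-value notation) → 5×1000 + 2×100 + 7×10 + 5 = 5275 (decimal)
Compute 1318 + 5275 = 6593
Convert 6593 (decimal) → 6593 = 1×4096 + 9×256 + 12×16 + 1 → 0x19C1 (hexadecimal)
0x19C1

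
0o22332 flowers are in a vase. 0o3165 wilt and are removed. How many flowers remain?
Convert 0o22332 (octal) → 2×4096 + 2×512 + 3×64 + 3×8 + 2 = 9434 (decimal)
Convert 0o3165 (octal) → 3×512 + 1×64 + 6×8 + 5 = 1653 (decimal)
Compute 9434 - 1653 = 7781
7781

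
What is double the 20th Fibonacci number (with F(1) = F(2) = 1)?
The 20th Fibonacci number (with F(1) = F(2) = 1) = 6765
Compute 6765 × 2 = 13530
13530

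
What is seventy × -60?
Convert seventy (English words) → 70 (decimal)
Compute 70 × -60 = -4200
-4200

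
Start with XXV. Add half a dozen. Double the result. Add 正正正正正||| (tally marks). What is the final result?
Convert XXV (Roman numeral) → 10 + 10 + 5 = 25 (decimal)
Start: 25
Convert half a dozen (colloquial) → 6 (decimal)
25 + 6 = 31
31 × 2 = 62
Convert 正正正正正||| (tally marks) → 5 + 5 + 5 + 5 + 5 + 3 = 28 (decimal)
62 + 28 = 90
90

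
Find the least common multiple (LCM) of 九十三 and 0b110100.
Convert 九十三 (Chinese numeral) → 9×10 + 3 = 93 (decimal)
Convert 0b110100 (binary) → 32 + 16 + 4 = 52 (decimal)
Compute lcm(93, 52) = 4836
4836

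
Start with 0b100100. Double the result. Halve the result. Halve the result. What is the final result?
Convert 0b100100 (binary) → 32 + 4 = 36 (decimal)
Start: 36
36 × 2 = 72
72 ÷ 2 = 36
36 ÷ 2 = 18
18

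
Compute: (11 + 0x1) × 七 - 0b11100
Convert 0x1 (hexadecimal) → 1 (decimal)
Convert 七 (Chinese numeral) → 7 (decimal)
Convert 0b11100 (binary) → 16 + 8 + 4 = 28 (decimal)
Expression in decimal: (11 + 1) × 7 - 28
Parentheses first: 11 + 1 = 12
Multiply: 12 × 7 = 84
Subtract: 84 - 28 = 56
56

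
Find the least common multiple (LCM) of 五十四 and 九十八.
Convert 五十四 (Chinese numeral) → 5×10 + 4 = 54 (decimal)
Convert 九十八 (Chinese numeral) → 9×10 + 8 = 98 (decimal)
Compute lcm(54, 98) = 2646
2646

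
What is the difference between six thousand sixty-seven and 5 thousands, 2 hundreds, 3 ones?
Convert six thousand sixty-seven (English words) → 6×1000 + 67 = 6067 (decimal)
Convert 5 thousands, 2 hundreds, 3 ones (place-value notation) → 5×1000 + 2×100 + 3 = 5203 (decimal)
Difference: |6067 - 5203| = 864
864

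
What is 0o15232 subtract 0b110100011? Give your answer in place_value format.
Convert 0o15232 (octal) → 1×4096 + 5×512 + 2×64 + 3×8 + 2 = 6810 (decimal)
Convert 0b110100011 (binary) → 256 + 128 + 32 + 2 + 1 = 419 (decimal)
Compute 6810 - 419 = 6391
Convert 6391 (decimal) → 6391 = 6×1000 + 3×100 + 9×10 + 1 → 6 thousands, 3 hundreds, 9 tens, 1 one (place-value notation)
6 thousands, 3 hundreds, 9 tens, 1 one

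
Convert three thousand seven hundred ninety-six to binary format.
Convert three thousand seven hundred ninety-six (English words) → 3×1000 + 7×100 + 96 = 3796 (decimal)
Convert 3796 (decimal) → 3796 = 2048 + 1024 + 512 + 128 + 64 + 16 + 4 → 0b111011010100 (binary)
0b111011010100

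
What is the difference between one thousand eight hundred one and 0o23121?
Convert one thousand eight hundred one (English words) → 1×1000 + 8×100 + 1 = 1801 (decimal)
Convert 0o23121 (octal) → 2×4096 + 3×512 + 1×64 + 2×8 + 1 = 9809 (decimal)
Difference: |1801 - 9809| = 8008
8008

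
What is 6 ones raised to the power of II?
Convert 6 ones (place-value notation) → 6 (decimal)
Convert II (Roman numeral) → 1 + 1 = 2 (decimal)
Compute 6 ^ 2 = 36
36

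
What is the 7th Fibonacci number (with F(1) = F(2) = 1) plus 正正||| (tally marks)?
The 7th Fibonacci number (with F(1) = F(2) = 1): 1, 1, 2, 3, 5, 8, 13 → 13
Convert 正正||| (tally marks) → 5 + 5 + 3 = 13 (decimal)
Compute 13 + 13 = 26
26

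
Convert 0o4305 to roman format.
Convert 0o4305 (octal) → 4×512 + 3×64 + 5 = 2245 (decimal)
Convert 2245 (decimal) → 2245 = 1000 + 1000 + 100 + 100 + 40 + 5 → MMCCXLV (Roman numeral)
MMCCXLV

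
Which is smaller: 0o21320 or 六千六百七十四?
Convert 0o21320 (octal) → 2×4096 + 1×512 + 3×64 + 2×8 = 8912 (decimal)
Convert 六千六百七十四 (Chinese numeral) → 6×1000 + 6×100 + 7×10 + 4 = 6674 (decimal)
Compare 8912 vs 6674: smaller = 6674
6674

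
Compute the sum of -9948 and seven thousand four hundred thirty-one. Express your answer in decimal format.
Convert seven thousand four hundred thirty-one (English words) → 7×1000 + 4×100 + 31 = 7431 (decimal)
Compute -9948 + 7431 = -2517
-2517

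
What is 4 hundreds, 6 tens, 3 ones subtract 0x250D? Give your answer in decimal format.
Convert 4 hundreds, 6 tens, 3 ones (place-value notation) → 4×100 + 6×10 + 3 = 463 (decimal)
Convert 0x250D (hexadecimal) → 2×4096 + 5×256 + 13 = 9485 (decimal)
Compute 463 - 9485 = -9022
-9022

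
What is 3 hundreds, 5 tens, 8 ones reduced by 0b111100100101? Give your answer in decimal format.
Convert 3 hundreds, 5 tens, 8 ones (place-value notation) → 3×100 + 5×10 + 8 = 358 (decimal)
Convert 0b111100100101 (binary) → 2048 + 1024 + 512 + 256 + 32 + 4 + 1 = 3877 (decimal)
Compute 358 - 3877 = -3519
-3519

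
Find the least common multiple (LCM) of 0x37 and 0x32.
Convert 0x37 (hexadecimal) → 3×16 + 7 = 55 (decimal)
Convert 0x32 (hexadecimal) → 3×16 + 2 = 50 (decimal)
Compute lcm(55, 50) = 550
550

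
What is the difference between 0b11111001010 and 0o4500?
Convert 0b11111001010 (binary) → 1024 + 512 + 256 + 128 + 64 + 8 + 2 = 1994 (decimal)
Convert 0o4500 (octal) → 4×512 + 5×64 = 2368 (decimal)
Difference: |1994 - 2368| = 374
374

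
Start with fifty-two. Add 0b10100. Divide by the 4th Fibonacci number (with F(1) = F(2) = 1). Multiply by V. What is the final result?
Convert fifty-two (English words) → 52 (decimal)
Start: 52
Convert 0b10100 (binary) → 16 + 4 = 20 (decimal)
52 + 20 = 72
Convert the 4th Fibonacci number (with F(1) = F(2) = 1) (Fibonacci index) → 1, 1, 2, 3 → 3 (decimal)
72 ÷ 3 = 24
Convert V (Roman numeral) → 5 (decimal)
24 × 5 = 120
120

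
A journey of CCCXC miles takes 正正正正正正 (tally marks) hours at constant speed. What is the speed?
Convert CCCXC (Roman numeral) → 100 + 100 + 100 + 90 = 390 (decimal)
Convert 正正正正正正 (tally marks) → 5 + 5 + 5 + 5 + 5 + 5 = 30 (decimal)
Compute 390 ÷ 30 = 13
13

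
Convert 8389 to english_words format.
Convert 8389 (decimal) → 8389 = 8×1000 + 3×100 + 89 → eight thousand three hundred eighty-nine (English words)
eight thousand three hundred eighty-nine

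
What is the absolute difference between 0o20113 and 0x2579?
Convert 0o20113 (octal) → 2×4096 + 1×64 + 1×8 + 3 = 8267 (decimal)
Convert 0x2579 (hexadecimal) → 2×4096 + 5×256 + 7×16 + 9 = 9593 (decimal)
Compute |8267 - 9593| = 1326
1326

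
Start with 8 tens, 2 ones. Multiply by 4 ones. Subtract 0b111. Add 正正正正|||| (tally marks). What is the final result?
Convert 8 tens, 2 ones (place-value notation) → 8×10 + 2 = 82 (decimal)
Start: 82
Convert 4 ones (place-value notation) → 4 (decimal)
82 × 4 = 328
Convert 0b111 (binary) → 4 + 2 + 1 = 7 (decimal)
328 - 7 = 321
Convert 正正正正|||| (tally marks) → 5 + 5 + 5 + 5 + 4 = 24 (decimal)
321 + 24 = 345
345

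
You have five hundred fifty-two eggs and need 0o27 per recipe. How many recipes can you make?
Convert five hundred fifty-two (English words) → 5×100 + 52 = 552 (decimal)
Convert 0o27 (octal) → 2×8 + 7 = 23 (decimal)
Compute 552 ÷ 23 = 24
24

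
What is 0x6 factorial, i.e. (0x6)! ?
Convert 0x6 (hexadecimal) → 6 (decimal)
Compute 6! = 720
720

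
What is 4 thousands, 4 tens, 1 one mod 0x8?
Convert 4 thousands, 4 tens, 1 one (place-value notation) → 4×1000 + 4×10 + 1 = 4041 (decimal)
Convert 0x8 (hexadecimal) → 8 (decimal)
Compute 4041 mod 8 = 1
1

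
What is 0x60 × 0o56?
Convert 0x60 (hexadecimal) → 6×16 = 96 (decimal)
Convert 0o56 (octal) → 5×8 + 6 = 46 (decimal)
Compute 96 × 46 = 4416
4416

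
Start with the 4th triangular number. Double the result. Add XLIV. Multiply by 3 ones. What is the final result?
Convert the 4th triangular number (triangular index) → 4×5/2 = 10 (decimal)
Start: 10
10 × 2 = 20
Convert XLIV (Roman numeral) → 40 + 4 = 44 (decimal)
20 + 44 = 64
Convert 3 ones (place-value notation) → 3 (decimal)
64 × 3 = 192
192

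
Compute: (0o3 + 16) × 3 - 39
Convert 0o3 (octal) → 3 (decimal)
Expression in decimal: (3 + 16) × 3 - 39
Parentheses first: 3 + 16 = 19
Multiply: 19 × 3 = 57
Subtract: 57 - 39 = 18
18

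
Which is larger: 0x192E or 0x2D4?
Convert 0x192E (hexadecimal) → 1×4096 + 9×256 + 2×16 + 14 = 6446 (decimal)
Convert 0x2D4 (hexadecimal) → 2×256 + 13×16 + 4 = 724 (decimal)
Compare 6446 vs 724: larger = 6446
6446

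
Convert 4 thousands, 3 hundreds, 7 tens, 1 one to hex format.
Convert 4 thousands, 3 hundreds, 7 tens, 1 one (place-value notation) → 4×1000 + 3×100 + 7×10 + 1 = 4371 (decimal)
Convert 4371 (decimal) → 4371 = 1×4096 + 1×256 + 1×16 + 3 → 0x1113 (hexadecimal)
0x1113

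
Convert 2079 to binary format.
Convert 2079 (decimal) → 2079 = 2048 + 16 + 8 + 4 + 2 + 1 → 0b100000011111 (binary)
0b100000011111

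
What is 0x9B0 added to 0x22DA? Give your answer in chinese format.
Convert 0x9B0 (hexadecimal) → 9×256 + 11×16 = 2480 (decimal)
Convert 0x22DA (hexadecimal) → 2×4096 + 2×256 + 13×16 + 10 = 8922 (decimal)
Compute 2480 + 8922 = 11402
Convert 11402 (decimal) → 11402 = 1×10000 + 1×1000 + 4×100 + 2 → 一万一千四百零二 (Chinese numeral)
一万一千四百零二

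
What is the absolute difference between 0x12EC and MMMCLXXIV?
Convert 0x12EC (hexadecimal) → 1×4096 + 2×256 + 14×16 + 12 = 4844 (decimal)
Convert MMMCLXXIV (Roman numeral) → 1000 + 1000 + 1000 + 100 + 50 + 10 + 10 + 4 = 3174 (decimal)
Compute |4844 - 3174| = 1670
1670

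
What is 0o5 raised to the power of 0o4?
Convert 0o5 (octal) → 5 (decimal)
Convert 0o4 (octal) → 4 (decimal)
Compute 5 ^ 4 = 625
625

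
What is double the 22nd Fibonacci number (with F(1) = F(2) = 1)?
The 22nd Fibonacci number (with F(1) = F(2) = 1) = 17711
Compute 17711 × 2 = 35422
35422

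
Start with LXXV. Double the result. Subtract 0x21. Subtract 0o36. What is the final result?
Convert LXXV (Roman numeral) → 50 + 10 + 10 + 5 = 75 (decimal)
Start: 75
75 × 2 = 150
Convert 0x21 (hexadecimal) → 2×16 + 1 = 33 (decimal)
150 - 33 = 117
Convert 0o36 (octal) → 3×8 + 6 = 30 (decimal)
117 - 30 = 87
87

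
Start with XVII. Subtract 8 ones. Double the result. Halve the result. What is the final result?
Convert XVII (Roman numeral) → 10 + 5 + 1 + 1 = 17 (decimal)
Start: 17
Convert 8 ones (place-value notation) → 8 (decimal)
17 - 8 = 9
9 × 2 = 18
18 ÷ 2 = 9
9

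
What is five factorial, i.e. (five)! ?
Convert five (English words) → 5 (decimal)
Compute 5! = 120
120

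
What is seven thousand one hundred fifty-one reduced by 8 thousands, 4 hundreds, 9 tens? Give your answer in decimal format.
Convert seven thousand one hundred fifty-one (English words) → 7×1000 + 1×100 + 51 = 7151 (decimal)
Convert 8 thousands, 4 hundreds, 9 tens (place-value notation) → 8×1000 + 4×100 + 9×10 = 8490 (decimal)
Compute 7151 - 8490 = -1339
-1339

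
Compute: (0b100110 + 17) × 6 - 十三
Convert 0b100110 (binary) → 32 + 4 + 2 = 38 (decimal)
Convert 十三 (Chinese numeral) → 1×10 + 3 = 13 (decimal)
Expression in decimal: (38 + 17) × 6 - 13
Parentheses first: 38 + 17 = 55
Multiply: 55 × 6 = 330
Subtract: 330 - 13 = 317
317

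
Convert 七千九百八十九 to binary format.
Convert 七千九百八十九 (Chinese numeral) → 7×1000 + 9×100 + 8×10 + 9 = 7989 (decimal)
Convert 7989 (decimal) → 7989 = 4096 + 2048 + 1024 + 512 + 256 + 32 + 16 + 4 + 1 → 0b1111100110101 (binary)
0b1111100110101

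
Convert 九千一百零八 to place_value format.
Convert 九千一百零八 (Chinese numeral) → 9×1000 + 1×100 + 8 = 9108 (decimal)
Convert 9108 (decimal) → 9108 = 9×1000 + 1×100 + 8 → 9 thousands, 1 hundred, 8 ones (place-value notation)
9 thousands, 1 hundred, 8 ones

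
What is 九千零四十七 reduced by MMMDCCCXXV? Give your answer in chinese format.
Convert 九千零四十七 (Chinese numeral) → 9×1000 + 4×10 + 7 = 9047 (decimal)
Convert MMMDCCCXXV (Roman numeral) → 1000 + 1000 + 1000 + 500 + 100 + 100 + 100 + 10 + 10 + 5 = 3825 (decimal)
Compute 9047 - 3825 = 5222
Convert 5222 (decimal) → 5222 = 5×1000 + 2×100 + 2×10 + 2 → 五千二百二十二 (Chinese numeral)
五千二百二十二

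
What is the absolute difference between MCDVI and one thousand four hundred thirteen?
Convert MCDVI (Roman numeral) → 1000 + 400 + 5 + 1 = 1406 (decimal)
Convert one thousand four hundred thirteen (English words) → 1×1000 + 4×100 + 13 = 1413 (decimal)
Compute |1406 - 1413| = 7
7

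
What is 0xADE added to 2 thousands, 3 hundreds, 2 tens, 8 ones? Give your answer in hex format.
Convert 0xADE (hexadecimal) → 10×256 + 13×16 + 14 = 2782 (decimal)
Convert 2 thousands, 3 hundreds, 2 tens, 8 ones (place-value notation) → 2×1000 + 3×100 + 2×10 + 8 = 2328 (decimal)
Compute 2782 + 2328 = 5110
Convert 5110 (decimal) → 5110 = 1×4096 + 3×256 + 15×16 + 6 → 0x13F6 (hexadecimal)
0x13F6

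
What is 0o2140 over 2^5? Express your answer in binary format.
Convert 0o2140 (octal) → 2×512 + 1×64 + 4×8 = 1120 (decimal)
Convert 2^5 (power) → 32 (decimal)
Compute 1120 ÷ 32 = 35
Convert 35 (decimal) → 35 = 32 + 2 + 1 → 0b100011 (binary)
0b100011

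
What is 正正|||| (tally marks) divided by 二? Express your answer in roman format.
Convert 正正|||| (tally marks) → 5 + 5 + 4 = 14 (decimal)
Convert 二 (Chinese numeral) → 2 (decimal)
Compute 14 ÷ 2 = 7
Convert 7 (decimal) → 7 = 5 + 1 + 1 → VII (Roman numeral)
VII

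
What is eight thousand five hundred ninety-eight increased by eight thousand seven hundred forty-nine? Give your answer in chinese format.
Convert eight thousand five hundred ninety-eight (English words) → 8×1000 + 5×100 + 98 = 8598 (decimal)
Convert eight thousand seven hundred forty-nine (English words) → 8×1000 + 7×100 + 49 = 8749 (decimal)
Compute 8598 + 8749 = 17347
Convert 17347 (decimal) → 17347 = 1×10000 + 7×1000 + 3×100 + 4×10 + 7 → 一万七千三百四十七 (Chinese numeral)
一万七千三百四十七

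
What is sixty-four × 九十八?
Convert sixty-four (English words) → 64 (decimal)
Convert 九十八 (Chinese numeral) → 9×10 + 8 = 98 (decimal)
Compute 64 × 98 = 6272
6272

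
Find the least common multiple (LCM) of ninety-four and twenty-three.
Convert ninety-four (English words) → 94 (decimal)
Convert twenty-three (English words) → 23 (decimal)
Compute lcm(94, 23) = 2162
2162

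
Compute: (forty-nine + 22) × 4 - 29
Convert forty-nine (English words) → 49 (decimal)
Expression in decimal: (49 + 22) × 4 - 29
Parentheses first: 49 + 22 = 71
Multiply: 71 × 4 = 284
Subtract: 284 - 29 = 255
255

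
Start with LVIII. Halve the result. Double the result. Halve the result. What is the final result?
Convert LVIII (Roman numeral) → 50 + 5 + 1 + 1 + 1 = 58 (decimal)
Start: 58
58 ÷ 2 = 29
29 × 2 = 58
58 ÷ 2 = 29
29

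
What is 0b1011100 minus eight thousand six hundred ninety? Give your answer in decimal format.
Convert 0b1011100 (binary) → 64 + 16 + 8 + 4 = 92 (decimal)
Convert eight thousand six hundred ninety (English words) → 8×1000 + 6×100 + 90 = 8690 (decimal)
Compute 92 - 8690 = -8598
-8598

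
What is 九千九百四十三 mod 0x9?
Convert 九千九百四十三 (Chinese numeral) → 9×1000 + 9×100 + 4×10 + 3 = 9943 (decimal)
Convert 0x9 (hexadecimal) → 9 (decimal)
Compute 9943 mod 9 = 7
7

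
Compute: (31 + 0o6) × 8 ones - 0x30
Convert 0o6 (octal) → 6 (decimal)
Convert 8 ones (place-value notation) → 8 (decimal)
Convert 0x30 (hexadecimal) → 3×16 = 48 (decimal)
Expression in decimal: (31 + 6) × 8 - 48
Parentheses first: 31 + 6 = 37
Multiply: 37 × 8 = 296
Subtract: 296 - 48 = 248
248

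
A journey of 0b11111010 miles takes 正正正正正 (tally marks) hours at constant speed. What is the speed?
Convert 0b11111010 (binary) → 128 + 64 + 32 + 16 + 8 + 2 = 250 (decimal)
Convert 正正正正正 (tally marks) → 5 + 5 + 5 + 5 + 5 = 25 (decimal)
Compute 250 ÷ 25 = 10
10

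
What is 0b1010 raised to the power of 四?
Convert 0b1010 (binary) → 8 + 2 = 10 (decimal)
Convert 四 (Chinese numeral) → 4 (decimal)
Compute 10 ^ 4 = 10000
10000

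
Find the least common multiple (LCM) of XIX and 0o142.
Convert XIX (Roman numeral) → 10 + 9 = 19 (decimal)
Convert 0o142 (octal) → 1×64 + 4×8 + 2 = 98 (decimal)
Compute lcm(19, 98) = 1862
1862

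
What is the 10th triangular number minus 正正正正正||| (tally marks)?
The 10th triangular number = 10×11/2 = 55
Convert 正正正正正||| (tally marks) → 5 + 5 + 5 + 5 + 5 + 3 = 28 (decimal)
Compute 55 - 28 = 27
27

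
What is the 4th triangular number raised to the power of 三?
Convert the 4th triangular number (triangular index) → 4×5/2 = 10 (decimal)
Convert 三 (Chinese numeral) → 3 (decimal)
Compute 10 ^ 3 = 1000
1000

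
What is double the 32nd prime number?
The 32nd prime number = 131
Compute 131 × 2 = 262
262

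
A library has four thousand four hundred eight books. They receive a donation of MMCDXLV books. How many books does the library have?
Convert four thousand four hundred eight (English words) → 4×1000 + 4×100 + 8 = 4408 (decimal)
Convert MMCDXLV (Roman numeral) → 1000 + 1000 + 400 + 40 + 5 = 2445 (decimal)
Compute 4408 + 2445 = 6853
6853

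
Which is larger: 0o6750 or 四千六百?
Convert 0o6750 (octal) → 6×512 + 7×64 + 5×8 = 3560 (decimal)
Convert 四千六百 (Chinese numeral) → 4×1000 + 6×100 = 4600 (decimal)
Compare 3560 vs 4600: larger = 4600
4600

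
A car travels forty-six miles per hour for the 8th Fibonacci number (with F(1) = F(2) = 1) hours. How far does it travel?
Convert forty-six (English words) → 46 (decimal)
Convert the 8th Fibonacci number (with F(1) = F(2) = 1) (Fibonacci index) → 1, 1, 2, 3, 5, 8, 13, 21 → 21 (decimal)
Compute 46 × 21 = 966
966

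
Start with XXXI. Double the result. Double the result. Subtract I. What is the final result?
Convert XXXI (Roman numeral) → 10 + 10 + 10 + 1 = 31 (decimal)
Start: 31
31 × 2 = 62
62 × 2 = 124
Convert I (Roman numeral) → 1 (decimal)
124 - 1 = 123
123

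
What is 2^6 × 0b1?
Convert 2^6 (power) → 64 (decimal)
Convert 0b1 (binary) → 1 (decimal)
Compute 64 × 1 = 64
64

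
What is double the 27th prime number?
The 27th prime number = 103
Compute 103 × 2 = 206
206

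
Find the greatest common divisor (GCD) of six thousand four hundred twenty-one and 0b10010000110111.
Convert six thousand four hundred twenty-one (English words) → 6×1000 + 4×100 + 21 = 6421 (decimal)
Convert 0b10010000110111 (binary) → 8192 + 1024 + 32 + 16 + 4 + 2 + 1 = 9271 (decimal)
Compute gcd(6421, 9271) = 1
1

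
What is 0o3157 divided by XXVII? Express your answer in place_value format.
Convert 0o3157 (octal) → 3×512 + 1×64 + 5×8 + 7 = 1647 (decimal)
Convert XXVII (Roman numeral) → 10 + 10 + 5 + 1 + 1 = 27 (decimal)
Compute 1647 ÷ 27 = 61
Convert 61 (decimal) → 61 = 6×10 + 1 → 6 tens, 1 one (place-value notation)
6 tens, 1 one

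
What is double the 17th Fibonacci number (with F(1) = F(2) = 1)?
The 17th Fibonacci number (with F(1) = F(2) = 1) = 1597
Compute 1597 × 2 = 3194
3194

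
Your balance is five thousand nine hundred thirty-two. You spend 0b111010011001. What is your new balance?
Convert five thousand nine hundred thirty-two (English words) → 5×1000 + 9×100 + 32 = 5932 (decimal)
Convert 0b111010011001 (binary) → 2048 + 1024 + 512 + 128 + 16 + 8 + 1 = 3737 (decimal)
Compute 5932 - 3737 = 2195
2195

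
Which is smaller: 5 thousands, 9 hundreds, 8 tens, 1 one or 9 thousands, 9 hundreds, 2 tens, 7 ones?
Convert 5 thousands, 9 hundreds, 8 tens, 1 one (place-value notation) → 5×1000 + 9×100 + 8×10 + 1 = 5981 (decimal)
Convert 9 thousands, 9 hundreds, 2 tens, 7 ones (place-value notation) → 9×1000 + 9×100 + 2×10 + 7 = 9927 (decimal)
Compare 5981 vs 9927: smaller = 5981
5981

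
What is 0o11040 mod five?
Convert 0o11040 (octal) → 1×4096 + 1×512 + 4×8 = 4640 (decimal)
Convert five (English words) → 5 (decimal)
Compute 4640 mod 5 = 0
0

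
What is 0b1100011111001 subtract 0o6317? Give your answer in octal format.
Convert 0b1100011111001 (binary) → 4096 + 2048 + 128 + 64 + 32 + 16 + 8 + 1 = 6393 (decimal)
Convert 0o6317 (octal) → 6×512 + 3×64 + 1×8 + 7 = 3279 (decimal)
Compute 6393 - 3279 = 3114
Convert 3114 (decimal) → 3114 = 6×512 + 5×8 + 2 → 0o6052 (octal)
0o6052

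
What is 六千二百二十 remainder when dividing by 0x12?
Convert 六千二百二十 (Chinese numeral) → 6×1000 + 2×100 + 2×10 = 6220 (decimal)
Convert 0x12 (hexadecimal) → 1×16 + 2 = 18 (decimal)
Compute 6220 mod 18 = 10
10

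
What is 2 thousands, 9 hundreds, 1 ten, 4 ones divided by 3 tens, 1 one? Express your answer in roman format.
Convert 2 thousands, 9 hundreds, 1 ten, 4 ones (place-value notation) → 2×1000 + 9×100 + 1×10 + 4 = 2914 (decimal)
Convert 3 tens, 1 one (place-value notation) → 3×10 + 1 = 31 (decimal)
Compute 2914 ÷ 31 = 94
Convert 94 (decimal) → 94 = 90 + 4 → XCIV (Roman numeral)
XCIV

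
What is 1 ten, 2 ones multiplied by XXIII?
Convert 1 ten, 2 ones (place-value notation) → 1×10 + 2 = 12 (decimal)
Convert XXIII (Roman numeral) → 10 + 10 + 1 + 1 + 1 = 23 (decimal)
Compute 12 × 23 = 276
276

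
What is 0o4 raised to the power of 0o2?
Convert 0o4 (octal) → 4 (decimal)
Convert 0o2 (octal) → 2 (decimal)
Compute 4 ^ 2 = 16
16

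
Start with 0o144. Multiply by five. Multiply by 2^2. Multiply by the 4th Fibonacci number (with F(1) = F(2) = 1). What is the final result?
Convert 0o144 (octal) → 1×64 + 4×8 + 4 = 100 (decimal)
Start: 100
Convert five (English words) → 5 (decimal)
100 × 5 = 500
Convert 2^2 (power) → 4 (decimal)
500 × 4 = 2000
Convert the 4th Fibonacci number (with F(1) = F(2) = 1) (Fibonacci index) → 1, 1, 2, 3 → 3 (decimal)
2000 × 3 = 6000
6000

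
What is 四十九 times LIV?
Convert 四十九 (Chinese numeral) → 4×10 + 9 = 49 (decimal)
Convert LIV (Roman numeral) → 50 + 4 = 54 (decimal)
Compute 49 × 54 = 2646
2646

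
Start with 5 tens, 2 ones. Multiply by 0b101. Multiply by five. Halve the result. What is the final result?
Convert 5 tens, 2 ones (place-value notation) → 5×10 + 2 = 52 (decimal)
Start: 52
Convert 0b101 (binary) → 4 + 1 = 5 (decimal)
52 × 5 = 260
Convert five (English words) → 5 (decimal)
260 × 5 = 1300
1300 ÷ 2 = 650
650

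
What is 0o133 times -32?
Convert 0o133 (octal) → 1×64 + 3×8 + 3 = 91 (decimal)
Compute 91 × -32 = -2912
-2912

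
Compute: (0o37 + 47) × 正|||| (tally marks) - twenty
Convert 0o37 (octal) → 3×8 + 7 = 31 (decimal)
Convert 正|||| (tally marks) → 5 + 4 = 9 (decimal)
Convert twenty (English words) → 20 (decimal)
Expression in decimal: (31 + 47) × 9 - 20
Parentheses first: 31 + 47 = 78
Multiply: 78 × 9 = 702
Subtract: 702 - 20 = 682
682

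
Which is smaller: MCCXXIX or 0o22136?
Convert MCCXXIX (Roman numeral) → 1000 + 100 + 100 + 10 + 10 + 9 = 1229 (decimal)
Convert 0o22136 (octal) → 2×4096 + 2×512 + 1×64 + 3×8 + 6 = 9310 (decimal)
Compare 1229 vs 9310: smaller = 1229
1229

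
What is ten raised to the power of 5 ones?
Convert ten (English words) → 10 (decimal)
Convert 5 ones (place-value notation) → 5 (decimal)
Compute 10 ^ 5 = 100000
100000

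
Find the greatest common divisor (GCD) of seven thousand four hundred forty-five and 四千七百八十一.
Convert seven thousand four hundred forty-five (English words) → 7×1000 + 4×100 + 45 = 7445 (decimal)
Convert 四千七百八十一 (Chinese numeral) → 4×1000 + 7×100 + 8×10 + 1 = 4781 (decimal)
Compute gcd(7445, 4781) = 1
1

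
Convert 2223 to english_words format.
Convert 2223 (decimal) → 2223 = 2×1000 + 2×100 + 23 → two thousand two hundred twenty-three (English words)
two thousand two hundred twenty-three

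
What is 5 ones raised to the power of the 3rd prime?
Convert 5 ones (place-value notation) → 5 (decimal)
Convert the 3rd prime (prime index) → 5 (decimal)
Compute 5 ^ 5 = 3125
3125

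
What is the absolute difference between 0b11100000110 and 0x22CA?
Convert 0b11100000110 (binary) → 1024 + 512 + 256 + 4 + 2 = 1798 (decimal)
Convert 0x22CA (hexadecimal) → 2×4096 + 2×256 + 12×16 + 10 = 8906 (decimal)
Compute |1798 - 8906| = 7108
7108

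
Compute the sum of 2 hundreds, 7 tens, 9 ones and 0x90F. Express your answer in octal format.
Convert 2 hundreds, 7 tens, 9 ones (place-value notation) → 2×100 + 7×10 + 9 = 279 (decimal)
Convert 0x90F (hexadecimal) → 9×256 + 15 = 2319 (decimal)
Compute 279 + 2319 = 2598
Convert 2598 (decimal) → 2598 = 5×512 + 4×8 + 6 → 0o5046 (octal)
0o5046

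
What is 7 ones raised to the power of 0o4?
Convert 7 ones (place-value notation) → 7 (decimal)
Convert 0o4 (octal) → 4 (decimal)
Compute 7 ^ 4 = 2401
2401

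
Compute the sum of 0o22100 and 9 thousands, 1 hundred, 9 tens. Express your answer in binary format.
Convert 0o22100 (octal) → 2×4096 + 2×512 + 1×64 = 9280 (decimal)
Convert 9 thousands, 1 hundred, 9 tens (place-value notation) → 9×1000 + 1×100 + 9×10 = 9190 (decimal)
Compute 9280 + 9190 = 18470
Convert 18470 (decimal) → 18470 = 16384 + 2048 + 32 + 4 + 2 → 0b100100000100110 (binary)
0b100100000100110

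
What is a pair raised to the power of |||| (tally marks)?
Convert a pair (colloquial) → 2 (decimal)
Convert |||| (tally marks) → 4 (decimal)
Compute 2 ^ 4 = 16
16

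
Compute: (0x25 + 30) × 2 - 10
Convert 0x25 (hexadecimal) → 2×16 + 5 = 37 (decimal)
Expression in decimal: (37 + 30) × 2 - 10
Parentheses first: 37 + 30 = 67
Multiply: 67 × 2 = 134
Subtract: 134 - 10 = 124
124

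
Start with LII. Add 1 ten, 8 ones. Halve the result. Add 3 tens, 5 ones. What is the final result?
Convert LII (Roman numeral) → 50 + 1 + 1 = 52 (decimal)
Start: 52
Convert 1 ten, 8 ones (place-value notation) → 1×10 + 8 = 18 (decimal)
52 + 18 = 70
70 ÷ 2 = 35
Convert 3 tens, 5 ones (place-value notation) → 3×10 + 5 = 35 (decimal)
35 + 35 = 70
70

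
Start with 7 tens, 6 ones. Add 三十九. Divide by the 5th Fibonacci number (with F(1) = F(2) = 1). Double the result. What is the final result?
Convert 7 tens, 6 ones (place-value notation) → 7×10 + 6 = 76 (decimal)
Start: 76
Convert 三十九 (Chinese numeral) → 3×10 + 9 = 39 (decimal)
76 + 39 = 115
Convert the 5th Fibonacci number (with F(1) = F(2) = 1) (Fibonacci index) → 1, 1, 2, 3, 5 → 5 (decimal)
115 ÷ 5 = 23
23 × 2 = 46
46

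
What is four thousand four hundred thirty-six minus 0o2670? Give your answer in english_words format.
Convert four thousand four hundred thirty-six (English words) → 4×1000 + 4×100 + 36 = 4436 (decimal)
Convert 0o2670 (octal) → 2×512 + 6×64 + 7×8 = 1464 (decimal)
Compute 4436 - 1464 = 2972
Convert 2972 (decimal) → 2972 = 2×1000 + 9×100 + 72 → two thousand nine hundred seventy-two (English words)
two thousand nine hundred seventy-two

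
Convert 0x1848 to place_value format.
Convert 0x1848 (hexadecimal) → 1×4096 + 8×256 + 4×16 + 8 = 6216 (decimal)
Convert 6216 (decimal) → 6216 = 6×1000 + 2×100 + 1×10 + 6 → 6 thousands, 2 hundreds, 1 ten, 6 ones (place-value notation)
6 thousands, 2 hundreds, 1 ten, 6 ones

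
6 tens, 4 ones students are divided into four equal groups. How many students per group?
Convert 6 tens, 4 ones (place-value notation) → 6×10 + 4 = 64 (decimal)
Convert four (English words) → 4 (decimal)
Compute 64 ÷ 4 = 16
16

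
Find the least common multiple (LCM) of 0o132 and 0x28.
Convert 0o132 (octal) → 1×64 + 3×8 + 2 = 90 (decimal)
Convert 0x28 (hexadecimal) → 2×16 + 8 = 40 (decimal)
Compute lcm(90, 40) = 360
360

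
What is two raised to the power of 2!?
Convert two (English words) → 2 (decimal)
Convert 2! (factorial) → 2 (decimal)
Compute 2 ^ 2 = 4
4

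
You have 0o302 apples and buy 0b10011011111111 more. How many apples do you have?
Convert 0o302 (octal) → 3×64 + 2 = 194 (decimal)
Convert 0b10011011111111 (binary) → 8192 + 1024 + 512 + 128 + 64 + 32 + 16 + 8 + 4 + 2 + 1 = 9983 (decimal)
Compute 194 + 9983 = 10177
10177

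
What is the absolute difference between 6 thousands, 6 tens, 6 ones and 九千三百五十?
Convert 6 thousands, 6 tens, 6 ones (place-value notation) → 6×1000 + 6×10 + 6 = 6066 (decimal)
Convert 九千三百五十 (Chinese numeral) → 9×1000 + 3×100 + 5×10 = 9350 (decimal)
Compute |6066 - 9350| = 3284
3284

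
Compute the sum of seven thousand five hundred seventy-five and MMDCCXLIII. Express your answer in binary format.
Convert seven thousand five hundred seventy-five (English words) → 7×1000 + 5×100 + 75 = 7575 (decimal)
Convert MMDCCXLIII (Roman numeral) → 1000 + 1000 + 500 + 100 + 100 + 40 + 1 + 1 + 1 = 2743 (decimal)
Compute 7575 + 2743 = 10318
Convert 10318 (decimal) → 10318 = 8192 + 2048 + 64 + 8 + 4 + 2 → 0b10100001001110 (binary)
0b10100001001110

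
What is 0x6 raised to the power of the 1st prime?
Convert 0x6 (hexadecimal) → 6 (decimal)
Convert the 1st prime (prime index) → 2 (decimal)
Compute 6 ^ 2 = 36
36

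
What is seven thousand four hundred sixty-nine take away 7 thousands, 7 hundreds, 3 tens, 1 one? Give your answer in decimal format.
Convert seven thousand four hundred sixty-nine (English words) → 7×1000 + 4×100 + 69 = 7469 (decimal)
Convert 7 thousands, 7 hundreds, 3 tens, 1 one (place-value notation) → 7×1000 + 7×100 + 3×10 + 1 = 7731 (decimal)
Compute 7469 - 7731 = -262
-262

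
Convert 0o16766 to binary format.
Convert 0o16766 (octal) → 1×4096 + 6×512 + 7×64 + 6×8 + 6 = 7670 (decimal)
Convert 7670 (decimal) → 7670 = 4096 + 2048 + 1024 + 256 + 128 + 64 + 32 + 16 + 4 + 2 → 0b1110111110110 (binary)
0b1110111110110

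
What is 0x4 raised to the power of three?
Convert 0x4 (hexadecimal) → 4 (decimal)
Convert three (English words) → 3 (decimal)
Compute 4 ^ 3 = 64
64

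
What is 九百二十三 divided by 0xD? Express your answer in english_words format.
Convert 九百二十三 (Chinese numeral) → 9×100 + 2×10 + 3 = 923 (decimal)
Convert 0xD (hexadecimal) → 13 (decimal)
Compute 923 ÷ 13 = 71
Convert 71 (decimal) → seventy-one (English words)
seventy-one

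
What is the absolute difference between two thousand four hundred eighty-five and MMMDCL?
Convert two thousand four hundred eighty-five (English words) → 2×1000 + 4×100 + 85 = 2485 (decimal)
Convert MMMDCL (Roman numeral) → 1000 + 1000 + 1000 + 500 + 100 + 50 = 3650 (decimal)
Compute |2485 - 3650| = 1165
1165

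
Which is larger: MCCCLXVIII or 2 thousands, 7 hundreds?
Convert MCCCLXVIII (Roman numeral) → 1000 + 100 + 100 + 100 + 50 + 10 + 5 + 1 + 1 + 1 = 1368 (decimal)
Convert 2 thousands, 7 hundreds (place-value notation) → 2×1000 + 7×100 = 2700 (decimal)
Compare 1368 vs 2700: larger = 2700
2700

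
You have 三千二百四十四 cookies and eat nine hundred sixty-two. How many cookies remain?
Convert 三千二百四十四 (Chinese numeral) → 3×1000 + 2×100 + 4×10 + 4 = 3244 (decimal)
Convert nine hundred sixty-two (English words) → 9×100 + 62 = 962 (decimal)
Compute 3244 - 962 = 2282
2282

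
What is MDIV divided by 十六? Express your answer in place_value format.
Convert MDIV (Roman numeral) → 1000 + 500 + 4 = 1504 (decimal)
Convert 十六 (Chinese numeral) → 1×10 + 6 = 16 (decimal)
Compute 1504 ÷ 16 = 94
Convert 94 (decimal) → 94 = 9×10 + 4 → 9 tens, 4 ones (place-value notation)
9 tens, 4 ones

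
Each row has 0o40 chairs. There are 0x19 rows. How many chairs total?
Convert 0o40 (octal) → 4×8 = 32 (decimal)
Convert 0x19 (hexadecimal) → 1×16 + 9 = 25 (decimal)
Compute 32 × 25 = 800
800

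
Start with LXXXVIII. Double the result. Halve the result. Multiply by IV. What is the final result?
Convert LXXXVIII (Roman numeral) → 50 + 10 + 10 + 10 + 5 + 1 + 1 + 1 = 88 (decimal)
Start: 88
88 × 2 = 176
176 ÷ 2 = 88
Convert IV (Roman numeral) → 4 (decimal)
88 × 4 = 352
352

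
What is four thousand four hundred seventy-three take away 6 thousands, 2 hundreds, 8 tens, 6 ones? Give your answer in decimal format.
Convert four thousand four hundred seventy-three (English words) → 4×1000 + 4×100 + 73 = 4473 (decimal)
Convert 6 thousands, 2 hundreds, 8 tens, 6 ones (place-value notation) → 6×1000 + 2×100 + 8×10 + 6 = 6286 (decimal)
Compute 4473 - 6286 = -1813
-1813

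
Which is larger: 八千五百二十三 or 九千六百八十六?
Convert 八千五百二十三 (Chinese numeral) → 8×1000 + 5×100 + 2×10 + 3 = 8523 (decimal)
Convert 九千六百八十六 (Chinese numeral) → 9×1000 + 6×100 + 8×10 + 6 = 9686 (decimal)
Compare 8523 vs 9686: larger = 9686
9686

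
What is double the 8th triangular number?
The 8th triangular number = 8×9/2 = 36
Compute 36 × 2 = 72
72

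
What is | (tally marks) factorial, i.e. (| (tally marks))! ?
Convert | (tally marks) → 1 (decimal)
Compute 1! = 1
1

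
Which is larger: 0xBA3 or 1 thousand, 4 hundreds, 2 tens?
Convert 0xBA3 (hexadecimal) → 11×256 + 10×16 + 3 = 2979 (decimal)
Convert 1 thousand, 4 hundreds, 2 tens (place-value notation) → 1×1000 + 4×100 + 2×10 = 1420 (decimal)
Compare 2979 vs 1420: larger = 2979
2979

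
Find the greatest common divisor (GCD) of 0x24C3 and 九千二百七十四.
Convert 0x24C3 (hexadecimal) → 2×4096 + 4×256 + 12×16 + 3 = 9411 (decimal)
Convert 九千二百七十四 (Chinese numeral) → 9×1000 + 2×100 + 7×10 + 4 = 9274 (decimal)
Compute gcd(9411, 9274) = 1
1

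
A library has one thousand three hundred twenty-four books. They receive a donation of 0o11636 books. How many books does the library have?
Convert one thousand three hundred twenty-four (English words) → 1×1000 + 3×100 + 24 = 1324 (decimal)
Convert 0o11636 (octal) → 1×4096 + 1×512 + 6×64 + 3×8 + 6 = 5022 (decimal)
Compute 1324 + 5022 = 6346
6346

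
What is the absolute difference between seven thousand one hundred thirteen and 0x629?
Convert seven thousand one hundred thirteen (English words) → 7×1000 + 1×100 + 13 = 7113 (decimal)
Convert 0x629 (hexadecimal) → 6×256 + 2×16 + 9 = 1577 (decimal)
Compute |7113 - 1577| = 5536
5536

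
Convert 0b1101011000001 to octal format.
Convert 0b1101011000001 (binary) → 4096 + 2048 + 512 + 128 + 64 + 1 = 6849 (decimal)
Convert 6849 (decimal) → 6849 = 1×4096 + 5×512 + 3×64 + 1 → 0o15301 (octal)
0o15301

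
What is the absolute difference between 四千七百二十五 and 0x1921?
Convert 四千七百二十五 (Chinese numeral) → 4×1000 + 7×100 + 2×10 + 5 = 4725 (decimal)
Convert 0x1921 (hexadecimal) → 1×4096 + 9×256 + 2×16 + 1 = 6433 (decimal)
Compute |4725 - 6433| = 1708
1708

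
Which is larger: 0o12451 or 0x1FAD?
Convert 0o12451 (octal) → 1×4096 + 2×512 + 4×64 + 5×8 + 1 = 5417 (decimal)
Convert 0x1FAD (hexadecimal) → 1×4096 + 15×256 + 10×16 + 13 = 8109 (decimal)
Compare 5417 vs 8109: larger = 8109
8109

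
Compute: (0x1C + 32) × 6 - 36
Convert 0x1C (hexadecimal) → 1×16 + 12 = 28 (decimal)
Expression in decimal: (28 + 32) × 6 - 36
Parentheses first: 28 + 32 = 60
Multiply: 60 × 6 = 360
Subtract: 360 - 36 = 324
324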